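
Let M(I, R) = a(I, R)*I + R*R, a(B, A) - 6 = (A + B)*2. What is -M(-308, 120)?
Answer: -128360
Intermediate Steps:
a(B, A) = 6 + 2*A + 2*B (a(B, A) = 6 + (A + B)*2 = 6 + (2*A + 2*B) = 6 + 2*A + 2*B)
M(I, R) = R² + I*(6 + 2*I + 2*R) (M(I, R) = (6 + 2*R + 2*I)*I + R*R = (6 + 2*I + 2*R)*I + R² = I*(6 + 2*I + 2*R) + R² = R² + I*(6 + 2*I + 2*R))
-M(-308, 120) = -(120² + 2*(-308)*(3 - 308 + 120)) = -(14400 + 2*(-308)*(-185)) = -(14400 + 113960) = -1*128360 = -128360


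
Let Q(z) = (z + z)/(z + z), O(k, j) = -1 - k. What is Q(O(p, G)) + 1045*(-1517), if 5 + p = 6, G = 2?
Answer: -1585264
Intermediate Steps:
p = 1 (p = -5 + 6 = 1)
Q(z) = 1 (Q(z) = (2*z)/((2*z)) = (2*z)*(1/(2*z)) = 1)
Q(O(p, G)) + 1045*(-1517) = 1 + 1045*(-1517) = 1 - 1585265 = -1585264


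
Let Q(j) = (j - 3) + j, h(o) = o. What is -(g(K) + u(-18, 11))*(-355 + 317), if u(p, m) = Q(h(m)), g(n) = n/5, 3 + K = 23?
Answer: 874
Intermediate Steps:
K = 20 (K = -3 + 23 = 20)
Q(j) = -3 + 2*j (Q(j) = (-3 + j) + j = -3 + 2*j)
g(n) = n/5 (g(n) = n*(⅕) = n/5)
u(p, m) = -3 + 2*m
-(g(K) + u(-18, 11))*(-355 + 317) = -((⅕)*20 + (-3 + 2*11))*(-355 + 317) = -(4 + (-3 + 22))*(-38) = -(4 + 19)*(-38) = -23*(-38) = -1*(-874) = 874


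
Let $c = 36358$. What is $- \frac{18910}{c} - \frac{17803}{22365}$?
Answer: $- \frac{76443116}{58081905} \approx -1.3161$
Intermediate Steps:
$- \frac{18910}{c} - \frac{17803}{22365} = - \frac{18910}{36358} - \frac{17803}{22365} = \left(-18910\right) \frac{1}{36358} - \frac{17803}{22365} = - \frac{9455}{18179} - \frac{17803}{22365} = - \frac{76443116}{58081905}$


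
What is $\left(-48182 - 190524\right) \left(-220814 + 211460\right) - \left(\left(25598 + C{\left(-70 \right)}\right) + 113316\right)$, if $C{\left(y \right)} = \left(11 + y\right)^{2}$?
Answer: $2232713529$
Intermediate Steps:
$\left(-48182 - 190524\right) \left(-220814 + 211460\right) - \left(\left(25598 + C{\left(-70 \right)}\right) + 113316\right) = \left(-48182 - 190524\right) \left(-220814 + 211460\right) - \left(\left(25598 + \left(11 - 70\right)^{2}\right) + 113316\right) = \left(-238706\right) \left(-9354\right) - \left(\left(25598 + \left(-59\right)^{2}\right) + 113316\right) = 2232855924 - \left(\left(25598 + 3481\right) + 113316\right) = 2232855924 - \left(29079 + 113316\right) = 2232855924 - 142395 = 2232713529$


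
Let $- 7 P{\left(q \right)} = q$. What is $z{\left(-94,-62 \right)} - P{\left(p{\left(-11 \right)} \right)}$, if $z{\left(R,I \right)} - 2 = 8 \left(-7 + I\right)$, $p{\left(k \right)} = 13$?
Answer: $- \frac{3837}{7} \approx -548.14$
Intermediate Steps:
$P{\left(q \right)} = - \frac{q}{7}$
$z{\left(R,I \right)} = -54 + 8 I$ ($z{\left(R,I \right)} = 2 + 8 \left(-7 + I\right) = 2 + \left(-56 + 8 I\right) = -54 + 8 I$)
$z{\left(-94,-62 \right)} - P{\left(p{\left(-11 \right)} \right)} = \left(-54 + 8 \left(-62\right)\right) - \left(- \frac{1}{7}\right) 13 = \left(-54 - 496\right) - - \frac{13}{7} = -550 + \frac{13}{7} = - \frac{3837}{7}$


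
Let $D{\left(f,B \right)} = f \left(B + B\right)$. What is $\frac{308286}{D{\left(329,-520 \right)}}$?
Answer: $- \frac{154143}{171080} \approx -0.901$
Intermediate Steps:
$D{\left(f,B \right)} = 2 B f$ ($D{\left(f,B \right)} = f 2 B = 2 B f$)
$\frac{308286}{D{\left(329,-520 \right)}} = \frac{308286}{2 \left(-520\right) 329} = \frac{308286}{-342160} = 308286 \left(- \frac{1}{342160}\right) = - \frac{154143}{171080}$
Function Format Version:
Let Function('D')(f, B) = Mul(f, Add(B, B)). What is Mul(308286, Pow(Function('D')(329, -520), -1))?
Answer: Rational(-154143, 171080) ≈ -0.90100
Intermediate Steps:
Function('D')(f, B) = Mul(2, B, f) (Function('D')(f, B) = Mul(f, Mul(2, B)) = Mul(2, B, f))
Mul(308286, Pow(Function('D')(329, -520), -1)) = Mul(308286, Pow(Mul(2, -520, 329), -1)) = Mul(308286, Pow(-342160, -1)) = Mul(308286, Rational(-1, 342160)) = Rational(-154143, 171080)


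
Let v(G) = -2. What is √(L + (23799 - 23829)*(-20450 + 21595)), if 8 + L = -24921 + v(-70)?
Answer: I*√59281 ≈ 243.48*I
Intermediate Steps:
L = -24931 (L = -8 + (-24921 - 2) = -8 - 24923 = -24931)
√(L + (23799 - 23829)*(-20450 + 21595)) = √(-24931 + (23799 - 23829)*(-20450 + 21595)) = √(-24931 - 30*1145) = √(-24931 - 34350) = √(-59281) = I*√59281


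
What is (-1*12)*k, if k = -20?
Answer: 240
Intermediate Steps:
(-1*12)*k = -1*12*(-20) = -12*(-20) = 240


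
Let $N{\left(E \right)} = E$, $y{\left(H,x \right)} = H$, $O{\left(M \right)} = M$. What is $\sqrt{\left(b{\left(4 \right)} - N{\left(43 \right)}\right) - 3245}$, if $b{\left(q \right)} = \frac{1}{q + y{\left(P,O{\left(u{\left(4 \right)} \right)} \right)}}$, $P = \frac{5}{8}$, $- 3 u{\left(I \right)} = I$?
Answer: $\frac{4 i \sqrt{281311}}{37} \approx 57.339 i$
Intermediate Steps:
$u{\left(I \right)} = - \frac{I}{3}$
$P = \frac{5}{8}$ ($P = 5 \cdot \frac{1}{8} = \frac{5}{8} \approx 0.625$)
$b{\left(q \right)} = \frac{1}{\frac{5}{8} + q}$ ($b{\left(q \right)} = \frac{1}{q + \frac{5}{8}} = \frac{1}{\frac{5}{8} + q}$)
$\sqrt{\left(b{\left(4 \right)} - N{\left(43 \right)}\right) - 3245} = \sqrt{\left(\frac{8}{5 + 8 \cdot 4} - 43\right) - 3245} = \sqrt{\left(\frac{8}{5 + 32} - 43\right) - 3245} = \sqrt{\left(\frac{8}{37} - 43\right) - 3245} = \sqrt{- \frac{1583}{37} - 3245} = \sqrt{- \frac{121648}{37}} = \frac{4 i \sqrt{281311}}{37}$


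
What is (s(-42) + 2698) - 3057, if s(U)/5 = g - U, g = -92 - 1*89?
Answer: -1054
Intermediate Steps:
g = -181 (g = -92 - 89 = -181)
s(U) = -905 - 5*U (s(U) = 5*(-181 - U) = -905 - 5*U)
(s(-42) + 2698) - 3057 = ((-905 - 5*(-42)) + 2698) - 3057 = ((-905 + 210) + 2698) - 3057 = (-695 + 2698) - 3057 = 2003 - 3057 = -1054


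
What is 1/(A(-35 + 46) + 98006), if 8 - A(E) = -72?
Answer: 1/98086 ≈ 1.0195e-5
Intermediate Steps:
A(E) = 80 (A(E) = 8 - 1*(-72) = 8 + 72 = 80)
1/(A(-35 + 46) + 98006) = 1/(80 + 98006) = 1/98086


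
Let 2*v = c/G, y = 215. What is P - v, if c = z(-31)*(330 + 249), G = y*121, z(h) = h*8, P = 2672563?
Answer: 69526798241/26015 ≈ 2.6726e+6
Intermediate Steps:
z(h) = 8*h
G = 26015 (G = 215*121 = 26015)
c = -143592 (c = (8*(-31))*(330 + 249) = -248*579 = -143592)
v = -71796/26015 (v = (-143592/26015)/2 = (-143592*1/26015)/2 = (1/2)*(-143592/26015) = -71796/26015 ≈ -2.7598)
P - v = 2672563 - 1*(-71796/26015) = 2672563 + 71796/26015 = 69526798241/26015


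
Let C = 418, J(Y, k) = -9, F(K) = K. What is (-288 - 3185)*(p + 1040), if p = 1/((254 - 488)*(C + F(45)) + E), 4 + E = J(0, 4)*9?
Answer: -391629646367/108427 ≈ -3.6119e+6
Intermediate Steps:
E = -85 (E = -4 - 9*9 = -4 - 81 = -85)
p = -1/108427 (p = 1/((254 - 488)*(418 + 45) - 85) = 1/(-234*463 - 85) = 1/(-108342 - 85) = 1/(-108427) = -1/108427 ≈ -9.2228e-6)
(-288 - 3185)*(p + 1040) = (-288 - 3185)*(-1/108427 + 1040) = -3473*112764079/108427 = -391629646367/108427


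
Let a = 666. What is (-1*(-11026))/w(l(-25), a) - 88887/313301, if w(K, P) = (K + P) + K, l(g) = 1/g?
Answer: 42440814937/2607917524 ≈ 16.274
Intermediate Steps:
w(K, P) = P + 2*K
(-1*(-11026))/w(l(-25), a) - 88887/313301 = (-1*(-11026))/(666 + 2/(-25)) - 88887/313301 = 11026/(666 + 2*(-1/25)) - 88887*1/313301 = 11026/(666 - 2/25) - 88887/313301 = 11026/(16648/25) - 88887/313301 = 11026*(25/16648) - 88887/313301 = 137825/8324 - 88887/313301 = 42440814937/2607917524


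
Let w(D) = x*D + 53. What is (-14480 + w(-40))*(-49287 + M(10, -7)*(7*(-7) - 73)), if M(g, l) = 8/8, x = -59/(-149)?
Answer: 106327328047/149 ≈ 7.1361e+8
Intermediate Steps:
x = 59/149 (x = -59*(-1/149) = 59/149 ≈ 0.39597)
M(g, l) = 1 (M(g, l) = 8*(⅛) = 1)
w(D) = 53 + 59*D/149 (w(D) = 59*D/149 + 53 = 53 + 59*D/149)
(-14480 + w(-40))*(-49287 + M(10, -7)*(7*(-7) - 73)) = (-14480 + (53 + (59/149)*(-40)))*(-49287 + 1*(7*(-7) - 73)) = (-14480 + (53 - 2360/149))*(-49287 + 1*(-49 - 73)) = (-14480 + 5537/149)*(-49287 + 1*(-122)) = -2151983*(-49287 - 122)/149 = -2151983/149*(-49409) = 106327328047/149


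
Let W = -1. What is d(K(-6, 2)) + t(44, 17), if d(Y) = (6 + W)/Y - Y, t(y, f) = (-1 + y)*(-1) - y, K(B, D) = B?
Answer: -491/6 ≈ -81.833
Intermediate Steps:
t(y, f) = 1 - 2*y (t(y, f) = (1 - y) - y = 1 - 2*y)
d(Y) = -Y + 5/Y (d(Y) = (6 - 1)/Y - Y = 5/Y - Y = -Y + 5/Y)
d(K(-6, 2)) + t(44, 17) = (-1*(-6) + 5/(-6)) + (1 - 2*44) = (6 + 5*(-⅙)) + (1 - 88) = (6 - ⅚) - 87 = 31/6 - 87 = -491/6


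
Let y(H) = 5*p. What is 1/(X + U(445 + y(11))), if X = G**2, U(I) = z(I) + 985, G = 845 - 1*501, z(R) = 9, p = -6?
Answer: 1/119330 ≈ 8.3801e-6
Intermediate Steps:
y(H) = -30 (y(H) = 5*(-6) = -30)
G = 344 (G = 845 - 501 = 344)
U(I) = 994 (U(I) = 9 + 985 = 994)
X = 118336 (X = 344**2 = 118336)
1/(X + U(445 + y(11))) = 1/(118336 + 994) = 1/119330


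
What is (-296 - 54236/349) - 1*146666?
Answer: -51343974/349 ≈ -1.4712e+5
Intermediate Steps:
(-296 - 54236/349) - 1*146666 = (-296 - 54236/349) - 146666 = -157540/349 - 146666 = -51343974/349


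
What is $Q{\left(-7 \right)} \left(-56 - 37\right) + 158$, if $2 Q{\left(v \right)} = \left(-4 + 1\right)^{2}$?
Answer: $- \frac{521}{2} \approx -260.5$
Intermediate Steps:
$Q{\left(v \right)} = \frac{9}{2}$ ($Q{\left(v \right)} = \frac{\left(-4 + 1\right)^{2}}{2} = \frac{\left(-3\right)^{2}}{2} = \frac{1}{2} \cdot 9 = \frac{9}{2}$)
$Q{\left(-7 \right)} \left(-56 - 37\right) + 158 = \frac{9 \left(-56 - 37\right)}{2} + 158 = \frac{9}{2} \left(-93\right) + 158 = - \frac{837}{2} + 158 = - \frac{521}{2}$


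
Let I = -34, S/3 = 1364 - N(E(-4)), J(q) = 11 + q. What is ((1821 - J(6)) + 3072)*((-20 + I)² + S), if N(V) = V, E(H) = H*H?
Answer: 33936960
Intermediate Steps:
E(H) = H²
S = 4044 (S = 3*(1364 - 1*(-4)²) = 3*(1364 - 1*16) = 3*(1364 - 16) = 3*1348 = 4044)
((1821 - J(6)) + 3072)*((-20 + I)² + S) = ((1821 - (11 + 6)) + 3072)*((-20 - 34)² + 4044) = ((1821 - 1*17) + 3072)*((-54)² + 4044) = ((1821 - 17) + 3072)*(2916 + 4044) = (1804 + 3072)*6960 = 4876*6960 = 33936960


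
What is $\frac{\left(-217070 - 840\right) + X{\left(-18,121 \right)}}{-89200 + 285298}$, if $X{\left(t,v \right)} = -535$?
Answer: $- \frac{72815}{65366} \approx -1.114$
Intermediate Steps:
$\frac{\left(-217070 - 840\right) + X{\left(-18,121 \right)}}{-89200 + 285298} = \frac{\left(-217070 - 840\right) - 535}{-89200 + 285298} = \frac{-217910 - 535}{196098} = \left(-218445\right) \frac{1}{196098} = - \frac{72815}{65366}$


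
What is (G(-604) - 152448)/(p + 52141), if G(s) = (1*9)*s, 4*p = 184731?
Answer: -631536/393295 ≈ -1.6058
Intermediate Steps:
p = 184731/4 (p = (1/4)*184731 = 184731/4 ≈ 46183.)
G(s) = 9*s
(G(-604) - 152448)/(p + 52141) = (9*(-604) - 152448)/(184731/4 + 52141) = (-5436 - 152448)/(393295/4) = -157884*4/393295 = -631536/393295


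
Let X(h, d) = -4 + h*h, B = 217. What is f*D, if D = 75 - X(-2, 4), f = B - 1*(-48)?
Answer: 19875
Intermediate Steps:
X(h, d) = -4 + h**2
f = 265 (f = 217 - 1*(-48) = 217 + 48 = 265)
D = 75 (D = 75 - (-4 + (-2)**2) = 75 - (-4 + 4) = 75 - 1*0 = 75 + 0 = 75)
f*D = 265*75 = 19875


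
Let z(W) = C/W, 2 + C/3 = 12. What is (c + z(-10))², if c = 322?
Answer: 101761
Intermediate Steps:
C = 30 (C = -6 + 3*12 = -6 + 36 = 30)
z(W) = 30/W
(c + z(-10))² = (322 + 30/(-10))² = (322 + 30*(-⅒))² = (322 - 3)² = 319² = 101761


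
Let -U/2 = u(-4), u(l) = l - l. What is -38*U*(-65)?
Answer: 0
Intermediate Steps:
u(l) = 0
U = 0 (U = -2*0 = 0)
-38*U*(-65) = -38*0*(-65) = 0*(-65) = 0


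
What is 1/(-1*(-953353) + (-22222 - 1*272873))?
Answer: 1/658258 ≈ 1.5192e-6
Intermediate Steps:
1/(-1*(-953353) + (-22222 - 1*272873)) = 1/(953353 + (-22222 - 272873)) = 1/(953353 - 295095) = 1/658258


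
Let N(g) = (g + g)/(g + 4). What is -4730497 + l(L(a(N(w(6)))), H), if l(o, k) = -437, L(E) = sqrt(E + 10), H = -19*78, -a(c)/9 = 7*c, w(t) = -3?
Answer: -4730934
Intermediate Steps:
N(g) = 2*g/(4 + g) (N(g) = (2*g)/(4 + g) = 2*g/(4 + g))
a(c) = -63*c
H = -1482
L(E) = sqrt(10 + E)
-4730497 + l(L(a(N(w(6)))), H) = -4730497 - 437 = -4730934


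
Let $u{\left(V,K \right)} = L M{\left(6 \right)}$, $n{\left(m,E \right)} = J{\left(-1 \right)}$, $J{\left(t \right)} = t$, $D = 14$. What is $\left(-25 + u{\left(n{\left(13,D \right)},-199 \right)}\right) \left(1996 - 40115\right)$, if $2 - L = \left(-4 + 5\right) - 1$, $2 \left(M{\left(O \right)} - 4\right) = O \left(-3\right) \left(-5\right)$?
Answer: $-2782687$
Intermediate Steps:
$M{\left(O \right)} = 4 + \frac{15 O}{2}$ ($M{\left(O \right)} = 4 + \frac{O \left(-3\right) \left(-5\right)}{2} = 4 + \frac{- 3 O \left(-5\right)}{2} = 4 + \frac{15 O}{2}$)
$n{\left(m,E \right)} = -1$
$L = 2$ ($L = 2 - \left(\left(-4 + 5\right) - 1\right) = 2 - \left(1 - 1\right) = 2 - 0 = 2 + 0 = 2$)
$u{\left(V,K \right)} = 98$ ($u{\left(V,K \right)} = 2 \left(4 + \frac{15}{2} \cdot 6\right) = 2 \left(4 + 45\right) = 2 \cdot 49 = 98$)
$\left(-25 + u{\left(n{\left(13,D \right)},-199 \right)}\right) \left(1996 - 40115\right) = \left(-25 + 98\right) \left(1996 - 40115\right) = 73 \left(-38119\right) = -2782687$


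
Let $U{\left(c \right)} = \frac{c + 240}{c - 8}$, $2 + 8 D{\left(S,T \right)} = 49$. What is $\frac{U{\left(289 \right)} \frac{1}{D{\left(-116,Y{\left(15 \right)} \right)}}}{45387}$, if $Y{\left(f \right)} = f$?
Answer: $\frac{4232}{599426109} \approx 7.0601 \cdot 10^{-6}$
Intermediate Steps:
$D{\left(S,T \right)} = \frac{47}{8}$ ($D{\left(S,T \right)} = - \frac{1}{4} + \frac{1}{8} \cdot 49 = - \frac{1}{4} + \frac{49}{8} = \frac{47}{8}$)
$U{\left(c \right)} = \frac{240 + c}{-8 + c}$
$\frac{U{\left(289 \right)} \frac{1}{D{\left(-116,Y{\left(15 \right)} \right)}}}{45387} = \frac{\frac{240 + 289}{-8 + 289} \frac{1}{\frac{47}{8}}}{45387} = \frac{1}{281} \cdot 529 \cdot \frac{8}{47} \cdot \frac{1}{45387} = \frac{529}{281} \cdot \frac{8}{47} \cdot \frac{1}{45387} = \frac{4232}{13207} \cdot \frac{1}{45387} = \frac{4232}{599426109}$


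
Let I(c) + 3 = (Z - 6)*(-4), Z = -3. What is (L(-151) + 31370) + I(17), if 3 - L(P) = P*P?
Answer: 8605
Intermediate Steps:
L(P) = 3 - P**2 (L(P) = 3 - P*P = 3 - P**2)
I(c) = 33 (I(c) = -3 + (-3 - 6)*(-4) = -3 - 9*(-4) = -3 + 36 = 33)
(L(-151) + 31370) + I(17) = ((3 - 1*(-151)**2) + 31370) + 33 = ((3 - 1*22801) + 31370) + 33 = ((3 - 22801) + 31370) + 33 = (-22798 + 31370) + 33 = 8572 + 33 = 8605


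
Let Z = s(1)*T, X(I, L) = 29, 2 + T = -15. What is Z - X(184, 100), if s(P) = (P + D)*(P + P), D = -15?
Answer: 447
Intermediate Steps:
T = -17 (T = -2 - 15 = -17)
s(P) = 2*P*(-15 + P) (s(P) = (P - 15)*(P + P) = (-15 + P)*(2*P) = 2*P*(-15 + P))
Z = 476 (Z = (2*1*(-15 + 1))*(-17) = (2*1*(-14))*(-17) = -28*(-17) = 476)
Z - X(184, 100) = 476 - 1*29 = 476 - 29 = 447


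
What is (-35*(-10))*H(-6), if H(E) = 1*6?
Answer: 2100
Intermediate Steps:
H(E) = 6
(-35*(-10))*H(-6) = -35*(-10)*6 = 350*6 = 2100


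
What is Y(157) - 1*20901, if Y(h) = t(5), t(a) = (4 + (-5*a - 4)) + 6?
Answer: -20920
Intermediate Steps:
t(a) = 6 - 5*a (t(a) = (4 + (-4 - 5*a)) + 6 = -5*a + 6 = 6 - 5*a)
Y(h) = -19 (Y(h) = 6 - 5*5 = 6 - 25 = -19)
Y(157) - 1*20901 = -19 - 1*20901 = -19 - 20901 = -20920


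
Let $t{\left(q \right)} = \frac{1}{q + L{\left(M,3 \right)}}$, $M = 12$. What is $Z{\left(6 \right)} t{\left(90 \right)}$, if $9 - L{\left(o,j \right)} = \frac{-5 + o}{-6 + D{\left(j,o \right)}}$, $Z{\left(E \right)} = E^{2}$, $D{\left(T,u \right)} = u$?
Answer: $\frac{216}{587} \approx 0.36797$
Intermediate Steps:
$L{\left(o,j \right)} = 9 - \frac{-5 + o}{-6 + o}$
$t{\left(q \right)} = \frac{1}{\frac{47}{6} + q}$ ($t{\left(q \right)} = \frac{1}{q + \frac{-49 + 8 \cdot 12}{-6 + 12}} = \frac{1}{q + \frac{-49 + 96}{6}} = \frac{1}{q + \frac{1}{6} \cdot 47} = \frac{1}{q + \frac{47}{6}} = \frac{1}{\frac{47}{6} + q}$)
$Z{\left(6 \right)} t{\left(90 \right)} = 6^{2} \frac{6}{47 + 6 \cdot 90} = 36 \frac{6}{47 + 540} = 36 \cdot \frac{6}{587} = \frac{216}{587}$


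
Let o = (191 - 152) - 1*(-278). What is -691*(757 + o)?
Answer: -742134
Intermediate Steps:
o = 317 (o = 39 + 278 = 317)
-691*(757 + o) = -691*(757 + 317) = -691*1074 = -742134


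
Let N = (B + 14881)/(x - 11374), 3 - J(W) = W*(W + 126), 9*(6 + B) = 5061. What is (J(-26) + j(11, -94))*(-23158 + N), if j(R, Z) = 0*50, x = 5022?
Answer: -143602681435/2382 ≈ -6.0287e+7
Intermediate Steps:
B = 1669/3 (B = -6 + (⅑)*5061 = -6 + 1687/3 = 1669/3 ≈ 556.33)
j(R, Z) = 0
J(W) = 3 - W*(126 + W) (J(W) = 3 - W*(W + 126) = 3 - W*(126 + W))
N = -5789/2382 (N = (1669/3 + 14881)/(5022 - 11374) = (46312/3)/(-6352) = (46312/3)*(-1/6352) = -5789/2382 ≈ -2.4303)
(J(-26) + j(11, -94))*(-23158 + N) = ((3 - 1*(-26)² - 126*(-26)) + 0)*(-23158 - 5789/2382) = ((3 - 1*676 + 3276) + 0)*(-55168145/2382) = ((3 - 676 + 3276) + 0)*(-55168145/2382) = (2603 + 0)*(-55168145/2382) = 2603*(-55168145/2382) = -143602681435/2382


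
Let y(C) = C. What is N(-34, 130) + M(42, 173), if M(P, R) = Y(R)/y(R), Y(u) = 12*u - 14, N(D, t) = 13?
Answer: 4311/173 ≈ 24.919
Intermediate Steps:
Y(u) = -14 + 12*u
M(P, R) = (-14 + 12*R)/R
N(-34, 130) + M(42, 173) = 13 + (12 - 14/173) = 13 + 2062/173 = 4311/173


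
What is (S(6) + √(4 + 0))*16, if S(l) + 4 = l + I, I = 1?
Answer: 80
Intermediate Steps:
S(l) = -3 + l (S(l) = -4 + (l + 1) = -4 + (1 + l) = -3 + l)
(S(6) + √(4 + 0))*16 = ((-3 + 6) + √(4 + 0))*16 = (3 + √4)*16 = (3 + 2)*16 = 5*16 = 80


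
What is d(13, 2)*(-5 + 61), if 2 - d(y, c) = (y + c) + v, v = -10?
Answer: -168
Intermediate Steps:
d(y, c) = 12 - c - y (d(y, c) = 2 - ((y + c) - 10) = 2 - ((c + y) - 10) = 2 - (-10 + c + y) = 2 + (10 - c - y) = 12 - c - y)
d(13, 2)*(-5 + 61) = (12 - 1*2 - 1*13)*(-5 + 61) = (12 - 2 - 13)*56 = -3*56 = -168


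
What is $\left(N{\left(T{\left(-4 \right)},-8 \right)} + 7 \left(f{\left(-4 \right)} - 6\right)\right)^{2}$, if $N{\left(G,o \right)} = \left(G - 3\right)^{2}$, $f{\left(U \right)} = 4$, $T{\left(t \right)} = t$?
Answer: $1225$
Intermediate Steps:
$N{\left(G,o \right)} = \left(-3 + G\right)^{2}$
$\left(N{\left(T{\left(-4 \right)},-8 \right)} + 7 \left(f{\left(-4 \right)} - 6\right)\right)^{2} = \left(\left(-3 - 4\right)^{2} + 7 \left(4 - 6\right)\right)^{2} = \left(\left(-7\right)^{2} + 7 \left(-2\right)\right)^{2} = \left(49 - 14\right)^{2} = 35^{2} = 1225$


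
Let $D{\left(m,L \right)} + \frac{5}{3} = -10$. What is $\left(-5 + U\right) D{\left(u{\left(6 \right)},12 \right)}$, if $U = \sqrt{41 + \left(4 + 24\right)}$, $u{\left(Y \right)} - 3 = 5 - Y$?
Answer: $\frac{175}{3} - \frac{35 \sqrt{69}}{3} \approx -38.577$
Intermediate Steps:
$u{\left(Y \right)} = 8 - Y$ ($u{\left(Y \right)} = 3 - \left(-5 + Y\right) = 8 - Y$)
$D{\left(m,L \right)} = - \frac{35}{3}$ ($D{\left(m,L \right)} = - \frac{5}{3} - 10 = - \frac{35}{3}$)
$U = \sqrt{69}$ ($U = \sqrt{41 + 28} = \sqrt{69} \approx 8.3066$)
$\left(-5 + U\right) D{\left(u{\left(6 \right)},12 \right)} = \left(-5 + \sqrt{69}\right) \left(- \frac{35}{3}\right) = \frac{175}{3} - \frac{35 \sqrt{69}}{3}$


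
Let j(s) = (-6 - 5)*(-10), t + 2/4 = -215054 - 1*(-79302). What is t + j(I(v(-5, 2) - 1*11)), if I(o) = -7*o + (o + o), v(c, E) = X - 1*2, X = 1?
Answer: -271285/2 ≈ -1.3564e+5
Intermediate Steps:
v(c, E) = -1 (v(c, E) = 1 - 1*2 = 1 - 2 = -1)
I(o) = -5*o (I(o) = -7*o + 2*o = -5*o)
t = -271505/2 (t = -½ + (-215054 - 1*(-79302)) = -½ + (-215054 + 79302) = -½ - 135752 = -271505/2 ≈ -1.3575e+5)
j(s) = 110 (j(s) = -11*(-10) = 110)
t + j(I(v(-5, 2) - 1*11)) = -271505/2 + 110 = -271285/2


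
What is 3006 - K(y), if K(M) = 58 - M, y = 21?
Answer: 2969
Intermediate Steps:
3006 - K(y) = 3006 - (58 - 1*21) = 3006 - (58 - 21) = 3006 - 1*37 = 3006 - 37 = 2969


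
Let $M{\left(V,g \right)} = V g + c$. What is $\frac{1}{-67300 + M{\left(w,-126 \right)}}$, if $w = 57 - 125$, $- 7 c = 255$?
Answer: $- \frac{7}{411379} \approx -1.7016 \cdot 10^{-5}$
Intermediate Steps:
$c = - \frac{255}{7}$ ($c = \left(- \frac{1}{7}\right) 255 = - \frac{255}{7} \approx -36.429$)
$w = -68$
$M{\left(V,g \right)} = - \frac{255}{7} + V g$ ($M{\left(V,g \right)} = V g - \frac{255}{7} = - \frac{255}{7} + V g$)
$\frac{1}{-67300 + M{\left(w,-126 \right)}} = \frac{1}{-67300 - - \frac{59721}{7}} = \frac{1}{-67300 + \left(- \frac{255}{7} + 8568\right)} = \frac{1}{-67300 + \frac{59721}{7}} = \frac{1}{- \frac{411379}{7}} = - \frac{7}{411379}$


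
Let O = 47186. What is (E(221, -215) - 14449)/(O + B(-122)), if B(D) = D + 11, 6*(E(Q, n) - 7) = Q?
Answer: -86431/282450 ≈ -0.30600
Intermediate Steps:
E(Q, n) = 7 + Q/6
B(D) = 11 + D
(E(221, -215) - 14449)/(O + B(-122)) = ((7 + (⅙)*221) - 14449)/(47186 + (11 - 122)) = ((7 + 221/6) - 14449)/(47186 - 111) = (263/6 - 14449)/47075 = -86431/6*1/47075 = -86431/282450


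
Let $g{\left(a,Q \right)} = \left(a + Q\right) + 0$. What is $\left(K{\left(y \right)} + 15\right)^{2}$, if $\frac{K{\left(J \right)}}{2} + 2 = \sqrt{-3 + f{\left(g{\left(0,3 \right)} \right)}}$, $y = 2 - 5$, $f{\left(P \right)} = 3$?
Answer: $121$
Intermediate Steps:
$g{\left(a,Q \right)} = Q + a$ ($g{\left(a,Q \right)} = \left(Q + a\right) + 0 = Q + a$)
$y = -3$
$K{\left(J \right)} = -4$ ($K{\left(J \right)} = -4 + 2 \sqrt{-3 + 3} = -4 + 2 \sqrt{0} = -4 + 2 \cdot 0 = -4 + 0 = -4$)
$\left(K{\left(y \right)} + 15\right)^{2} = \left(-4 + 15\right)^{2} = 11^{2} = 121$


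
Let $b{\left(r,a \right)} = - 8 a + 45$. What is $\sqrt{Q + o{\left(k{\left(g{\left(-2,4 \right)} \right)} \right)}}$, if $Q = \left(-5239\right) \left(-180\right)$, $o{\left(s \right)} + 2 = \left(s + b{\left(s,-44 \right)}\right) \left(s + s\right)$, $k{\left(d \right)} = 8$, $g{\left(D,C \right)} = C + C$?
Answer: $\sqrt{949498} \approx 974.42$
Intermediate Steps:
$b{\left(r,a \right)} = 45 - 8 a$
$g{\left(D,C \right)} = 2 C$
$o{\left(s \right)} = -2 + 2 s \left(397 + s\right)$ ($o{\left(s \right)} = -2 + \left(s + \left(45 - -352\right)\right) \left(s + s\right) = -2 + \left(s + \left(45 + 352\right)\right) 2 s = -2 + \left(s + 397\right) 2 s = -2 + \left(397 + s\right) 2 s = -2 + 2 s \left(397 + s\right)$)
$Q = 943020$
$\sqrt{Q + o{\left(k{\left(g{\left(-2,4 \right)} \right)} \right)}} = \sqrt{943020 + \left(-2 + 2 \cdot 8^{2} + 794 \cdot 8\right)} = \sqrt{943020 + \left(-2 + 2 \cdot 64 + 6352\right)} = \sqrt{943020 + \left(-2 + 128 + 6352\right)} = \sqrt{943020 + 6478} = \sqrt{949498}$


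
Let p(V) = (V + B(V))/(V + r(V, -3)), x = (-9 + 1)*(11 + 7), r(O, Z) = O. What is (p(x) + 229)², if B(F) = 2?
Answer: 1092104209/20736 ≈ 52667.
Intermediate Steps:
x = -144 (x = -8*18 = -144)
p(V) = (2 + V)/(2*V) (p(V) = (V + 2)/(V + V) = (2 + V)/((2*V)) = (2 + V)*(1/(2*V)) = (2 + V)/(2*V))
(p(x) + 229)² = ((½)*(2 - 144)/(-144) + 229)² = ((½)*(-1/144)*(-142) + 229)² = (71/144 + 229)² = (33047/144)² = 1092104209/20736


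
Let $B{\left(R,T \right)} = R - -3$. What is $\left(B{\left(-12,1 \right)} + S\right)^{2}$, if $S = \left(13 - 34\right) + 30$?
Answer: $0$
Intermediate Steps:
$B{\left(R,T \right)} = 3 + R$ ($B{\left(R,T \right)} = R + 3 = 3 + R$)
$S = 9$ ($S = -21 + 30 = 9$)
$\left(B{\left(-12,1 \right)} + S\right)^{2} = \left(\left(3 - 12\right) + 9\right)^{2} = \left(-9 + 9\right)^{2} = 0^{2} = 0$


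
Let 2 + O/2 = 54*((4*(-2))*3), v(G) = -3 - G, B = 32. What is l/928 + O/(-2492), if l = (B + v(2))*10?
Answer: 385241/289072 ≈ 1.3327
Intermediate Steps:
l = 270 (l = (32 + (-3 - 1*2))*10 = (32 + (-3 - 2))*10 = (32 - 5)*10 = 27*10 = 270)
O = -2596 (O = -4 + 2*(54*((4*(-2))*3)) = -4 + 2*(54*(-8*3)) = -4 + 2*(54*(-24)) = -4 + 2*(-1296) = -4 - 2592 = -2596)
l/928 + O/(-2492) = 270/928 - 2596/(-2492) = 270*(1/928) - 2596*(-1/2492) = 135/464 + 649/623 = 385241/289072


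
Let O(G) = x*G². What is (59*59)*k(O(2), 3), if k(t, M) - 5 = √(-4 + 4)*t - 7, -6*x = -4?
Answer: -6962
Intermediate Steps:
x = ⅔ (x = -⅙*(-4) = ⅔ ≈ 0.66667)
O(G) = 2*G²/3
k(t, M) = -2 (k(t, M) = 5 + (√(-4 + 4)*t - 7) = 5 + (√0*t - 7) = 5 + (0*t - 7) = 5 + (0 - 7) = 5 - 7 = -2)
(59*59)*k(O(2), 3) = (59*59)*(-2) = 3481*(-2) = -6962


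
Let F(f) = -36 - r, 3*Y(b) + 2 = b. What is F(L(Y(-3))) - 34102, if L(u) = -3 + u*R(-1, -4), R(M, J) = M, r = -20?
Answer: -34118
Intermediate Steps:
Y(b) = -⅔ + b/3
L(u) = -3 - u (L(u) = -3 + u*(-1) = -3 - u)
F(f) = -16 (F(f) = -36 - 1*(-20) = -36 + 20 = -16)
F(L(Y(-3))) - 34102 = -16 - 34102 = -34118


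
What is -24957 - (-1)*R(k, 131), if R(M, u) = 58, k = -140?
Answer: -24899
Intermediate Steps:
-24957 - (-1)*R(k, 131) = -24957 - (-1)*58 = -24957 - 1*(-58) = -24957 + 58 = -24899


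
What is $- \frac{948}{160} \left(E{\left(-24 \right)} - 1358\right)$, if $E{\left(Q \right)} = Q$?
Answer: $\frac{163767}{20} \approx 8188.4$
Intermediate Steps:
$- \frac{948}{160} \left(E{\left(-24 \right)} - 1358\right) = - \frac{948}{160} \left(-24 - 1358\right) = \left(-948\right) \frac{1}{160} \left(-1382\right) = \left(- \frac{237}{40}\right) \left(-1382\right) = \frac{163767}{20}$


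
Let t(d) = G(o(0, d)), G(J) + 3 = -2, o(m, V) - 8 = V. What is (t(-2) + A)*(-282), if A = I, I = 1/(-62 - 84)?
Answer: 103071/73 ≈ 1411.9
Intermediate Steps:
o(m, V) = 8 + V
G(J) = -5 (G(J) = -3 - 2 = -5)
I = -1/146 (I = 1/(-146) = -1/146 ≈ -0.0068493)
A = -1/146 ≈ -0.0068493
t(d) = -5
(t(-2) + A)*(-282) = (-5 - 1/146)*(-282) = -731/146*(-282) = 103071/73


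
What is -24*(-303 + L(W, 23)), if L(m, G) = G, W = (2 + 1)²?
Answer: 6720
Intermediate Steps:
W = 9 (W = 3² = 9)
-24*(-303 + L(W, 23)) = -24*(-303 + 23) = -24*(-280) = 6720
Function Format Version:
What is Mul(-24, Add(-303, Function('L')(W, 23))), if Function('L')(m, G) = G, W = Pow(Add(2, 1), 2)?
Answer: 6720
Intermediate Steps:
W = 9 (W = Pow(3, 2) = 9)
Mul(-24, Add(-303, Function('L')(W, 23))) = Mul(-24, Add(-303, 23)) = Mul(-24, -280) = 6720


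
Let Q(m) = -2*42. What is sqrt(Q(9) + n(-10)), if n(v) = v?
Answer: I*sqrt(94) ≈ 9.6954*I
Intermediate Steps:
Q(m) = -84
sqrt(Q(9) + n(-10)) = sqrt(-84 - 10) = sqrt(-94) = I*sqrt(94)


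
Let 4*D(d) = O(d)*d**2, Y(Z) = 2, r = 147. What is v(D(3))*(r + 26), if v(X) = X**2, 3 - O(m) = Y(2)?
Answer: 14013/16 ≈ 875.81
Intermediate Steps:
O(m) = 1 (O(m) = 3 - 1*2 = 3 - 2 = 1)
D(d) = d**2/4 (D(d) = (1*d**2)/4 = d**2/4)
v(D(3))*(r + 26) = ((1/4)*3**2)**2*(147 + 26) = ((1/4)*9)**2*173 = (9/4)**2*173 = (81/16)*173 = 14013/16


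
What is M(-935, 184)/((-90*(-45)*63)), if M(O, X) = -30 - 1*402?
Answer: -8/4725 ≈ -0.0016931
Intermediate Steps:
M(O, X) = -432 (M(O, X) = -30 - 402 = -432)
M(-935, 184)/((-90*(-45)*63)) = -432/(-90*(-45)*63) = -432/(4050*63) = -432/255150 = -432*1/255150 = -8/4725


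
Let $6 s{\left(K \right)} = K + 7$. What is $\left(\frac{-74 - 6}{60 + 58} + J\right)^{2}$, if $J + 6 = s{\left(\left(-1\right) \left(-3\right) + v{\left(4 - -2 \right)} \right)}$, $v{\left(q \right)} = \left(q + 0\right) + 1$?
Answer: $\frac{1852321}{125316} \approx 14.781$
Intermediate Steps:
$v{\left(q \right)} = 1 + q$ ($v{\left(q \right)} = q + 1 = 1 + q$)
$s{\left(K \right)} = \frac{7}{6} + \frac{K}{6}$ ($s{\left(K \right)} = \frac{K + 7}{6} = \frac{7 + K}{6} = \frac{7}{6} + \frac{K}{6}$)
$J = - \frac{19}{6}$ ($J = -6 + \left(\frac{7}{6} + \frac{\left(-1\right) \left(-3\right) + \left(1 + \left(4 - -2\right)\right)}{6}\right) = -6 + \left(\frac{7}{6} + \frac{3 + \left(1 + \left(4 + 2\right)\right)}{6}\right) = -6 + \left(\frac{7}{6} + \frac{3 + \left(1 + 6\right)}{6}\right) = -6 + \left(\frac{7}{6} + \frac{3 + 7}{6}\right) = -6 + \left(\frac{7}{6} + \frac{1}{6} \cdot 10\right) = -6 + \left(\frac{7}{6} + \frac{5}{3}\right) = -6 + \frac{17}{6} = - \frac{19}{6} \approx -3.1667$)
$\left(\frac{-74 - 6}{60 + 58} + J\right)^{2} = \left(\frac{-74 - 6}{60 + 58} - \frac{19}{6}\right)^{2} = \left(- \frac{80}{118} - \frac{19}{6}\right)^{2} = \left(\left(-80\right) \frac{1}{118} - \frac{19}{6}\right)^{2} = \left(- \frac{40}{59} - \frac{19}{6}\right)^{2} = \left(- \frac{1361}{354}\right)^{2} = \frac{1852321}{125316}$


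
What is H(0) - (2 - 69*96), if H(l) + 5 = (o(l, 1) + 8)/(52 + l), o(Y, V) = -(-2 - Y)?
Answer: 172047/26 ≈ 6617.2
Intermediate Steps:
o(Y, V) = 2 + Y
H(l) = -5 + (10 + l)/(52 + l) (H(l) = -5 + ((2 + l) + 8)/(52 + l) = -5 + (10 + l)/(52 + l))
H(0) - (2 - 69*96) = 2*(-125 - 2*0)/(52 + 0) - (2 - 69*96) = 2*(-125 + 0)/52 - (2 - 6624) = 2*(1/52)*(-125) - 1*(-6622) = -125/26 + 6622 = 172047/26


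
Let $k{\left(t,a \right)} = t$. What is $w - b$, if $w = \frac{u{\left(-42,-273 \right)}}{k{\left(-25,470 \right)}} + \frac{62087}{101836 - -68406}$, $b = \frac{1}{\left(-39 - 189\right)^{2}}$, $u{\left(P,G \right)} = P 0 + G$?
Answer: $\frac{1248347912047}{110623251600} \approx 11.285$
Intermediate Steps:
$u{\left(P,G \right)} = G$ ($u{\left(P,G \right)} = 0 + G = G$)
$b = \frac{1}{51984}$ ($b = \frac{1}{\left(-228\right)^{2}} = \frac{1}{51984} \approx 1.9237 \cdot 10^{-5}$)
$w = \frac{48028241}{4256050}$ ($w = - \frac{273}{-25} + \frac{62087}{101836 - -68406} = \left(-273\right) \left(- \frac{1}{25}\right) + \frac{62087}{101836 + 68406} = \frac{273}{25} + \frac{62087}{170242} = \frac{48028241}{4256050} \approx 11.285$)
$w - b = \frac{48028241}{4256050} - \frac{1}{51984} = \frac{1248347912047}{110623251600}$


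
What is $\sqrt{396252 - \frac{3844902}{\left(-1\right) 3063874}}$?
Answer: $\frac{5 \sqrt{37197576455139111}}{1531937} \approx 629.49$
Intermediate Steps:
$\sqrt{396252 - \frac{3844902}{\left(-1\right) 3063874}} = \sqrt{396252 - \frac{3844902}{-3063874}} = \sqrt{396252 - - \frac{1922451}{1531937}} = \sqrt{396252 + \frac{1922451}{1531937}} = \sqrt{\frac{607035022575}{1531937}} = \frac{5 \sqrt{37197576455139111}}{1531937}$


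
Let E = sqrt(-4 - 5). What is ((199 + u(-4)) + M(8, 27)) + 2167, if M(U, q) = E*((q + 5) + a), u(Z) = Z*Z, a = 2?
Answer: 2382 + 102*I ≈ 2382.0 + 102.0*I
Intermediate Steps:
u(Z) = Z**2
E = 3*I (E = sqrt(-9) = 3*I ≈ 3.0*I)
M(U, q) = 3*I*(7 + q) (M(U, q) = (3*I)*((q + 5) + 2) = (3*I)*((5 + q) + 2) = (3*I)*(7 + q) = 3*I*(7 + q))
((199 + u(-4)) + M(8, 27)) + 2167 = ((199 + (-4)**2) + 3*I*(7 + 27)) + 2167 = ((199 + 16) + 3*I*34) + 2167 = (215 + 102*I) + 2167 = 2382 + 102*I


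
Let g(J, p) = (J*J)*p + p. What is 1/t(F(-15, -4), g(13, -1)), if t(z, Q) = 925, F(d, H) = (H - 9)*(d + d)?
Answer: 1/925 ≈ 0.0010811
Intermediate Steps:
F(d, H) = 2*d*(-9 + H) (F(d, H) = (-9 + H)*(2*d) = 2*d*(-9 + H))
g(J, p) = p + p*J² (g(J, p) = J²*p + p = p*J² + p = p + p*J²)
1/t(F(-15, -4), g(13, -1)) = 1/925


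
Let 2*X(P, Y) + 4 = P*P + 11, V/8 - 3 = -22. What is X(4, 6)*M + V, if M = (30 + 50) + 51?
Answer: 2709/2 ≈ 1354.5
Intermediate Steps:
V = -152 (V = 24 + 8*(-22) = 24 - 176 = -152)
X(P, Y) = 7/2 + P²/2 (X(P, Y) = -2 + (P*P + 11)/2 = -2 + (P² + 11)/2 = -2 + (11 + P²)/2 = -2 + (11/2 + P²/2) = 7/2 + P²/2)
M = 131 (M = 80 + 51 = 131)
X(4, 6)*M + V = (7/2 + (½)*4²)*131 - 152 = (7/2 + (½)*16)*131 - 152 = (7/2 + 8)*131 - 152 = (23/2)*131 - 152 = 3013/2 - 152 = 2709/2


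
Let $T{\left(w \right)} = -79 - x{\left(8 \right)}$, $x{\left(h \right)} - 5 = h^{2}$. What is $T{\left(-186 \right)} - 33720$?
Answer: $-33868$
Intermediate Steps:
$x{\left(h \right)} = 5 + h^{2}$
$T{\left(w \right)} = -148$ ($T{\left(w \right)} = -79 - \left(5 + 8^{2}\right) = -79 - \left(5 + 64\right) = -79 - 69 = -148$)
$T{\left(-186 \right)} - 33720 = -148 - 33720 = -33868$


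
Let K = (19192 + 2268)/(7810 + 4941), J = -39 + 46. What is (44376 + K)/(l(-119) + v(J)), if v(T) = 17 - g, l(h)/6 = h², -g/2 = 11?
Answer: 565859836/1083898755 ≈ 0.52206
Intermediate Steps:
g = -22 (g = -2*11 = -22)
l(h) = 6*h²
J = 7
K = 21460/12751 ≈ 1.6830
v(T) = 39 (v(T) = 17 - 1*(-22) = 17 + 22 = 39)
(44376 + K)/(l(-119) + v(J)) = (44376 + 21460/12751)/(6*(-119)² + 39) = 565859836/(12751*(6*14161 + 39)) = 565859836/(12751*(84966 + 39)) = (565859836/12751)/85005 = (565859836/12751)*(1/85005) = 565859836/1083898755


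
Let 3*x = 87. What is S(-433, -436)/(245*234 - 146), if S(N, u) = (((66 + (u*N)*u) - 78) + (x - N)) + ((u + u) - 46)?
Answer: -20578009/14296 ≈ -1439.4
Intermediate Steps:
x = 29 (x = (⅓)*87 = 29)
S(N, u) = -29 - N + 2*u + N*u² (S(N, u) = (((66 + (u*N)*u) - 78) + (29 - N)) + ((u + u) - 46) = (((66 + (N*u)*u) - 78) + (29 - N)) + (2*u - 46) = (((66 + N*u²) - 78) + (29 - N)) + (-46 + 2*u) = ((-12 + N*u²) + (29 - N)) + (-46 + 2*u) = (17 - N + N*u²) + (-46 + 2*u) = -29 - N + 2*u + N*u²)
S(-433, -436)/(245*234 - 146) = (-29 - 1*(-433) + 2*(-436) - 433*(-436)²)/(245*234 - 146) = (-29 + 433 - 872 - 433*190096)/(57330 - 146) = (-29 + 433 - 872 - 82311568)/57184 = -82312036*1/57184 = -20578009/14296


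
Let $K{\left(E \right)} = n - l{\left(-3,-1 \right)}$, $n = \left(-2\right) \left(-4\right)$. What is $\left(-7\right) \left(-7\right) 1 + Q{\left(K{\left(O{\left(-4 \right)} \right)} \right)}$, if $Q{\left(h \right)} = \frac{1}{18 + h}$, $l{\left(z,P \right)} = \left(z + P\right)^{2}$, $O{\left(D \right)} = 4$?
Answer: $\frac{491}{10} \approx 49.1$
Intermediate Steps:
$n = 8$
$l{\left(z,P \right)} = \left(P + z\right)^{2}$
$K{\left(E \right)} = -8$ ($K{\left(E \right)} = 8 - \left(-1 - 3\right)^{2} = 8 - \left(-4\right)^{2} = 8 - 16 = -8$)
$\left(-7\right) \left(-7\right) 1 + Q{\left(K{\left(O{\left(-4 \right)} \right)} \right)} = \left(-7\right) \left(-7\right) 1 + \frac{1}{18 - 8} = 49 \cdot 1 + \frac{1}{10} = 49 + \frac{1}{10} = \frac{491}{10}$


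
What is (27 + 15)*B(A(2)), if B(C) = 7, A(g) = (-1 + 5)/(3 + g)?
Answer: 294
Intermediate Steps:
A(g) = 4/(3 + g)
(27 + 15)*B(A(2)) = (27 + 15)*7 = 42*7 = 294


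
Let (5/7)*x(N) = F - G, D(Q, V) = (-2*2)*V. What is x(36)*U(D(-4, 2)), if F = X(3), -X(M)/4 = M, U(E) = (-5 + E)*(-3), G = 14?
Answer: -7098/5 ≈ -1419.6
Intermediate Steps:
D(Q, V) = -4*V
U(E) = 15 - 3*E
X(M) = -4*M
F = -12 (F = -4*3 = -12)
x(N) = -182/5 (x(N) = 7*(-12 - 1*14)/5 = 7*(-12 - 14)/5 = (7/5)*(-26) = -182/5)
x(36)*U(D(-4, 2)) = -182*(15 - (-12)*2)/5 = -182*(15 - 3*(-8))/5 = -182*(15 + 24)/5 = -182/5*39 = -7098/5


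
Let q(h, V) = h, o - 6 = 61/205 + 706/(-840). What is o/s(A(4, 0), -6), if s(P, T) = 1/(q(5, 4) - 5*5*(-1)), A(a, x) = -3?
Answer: 93971/574 ≈ 163.71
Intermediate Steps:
o = 93971/17220 (o = 6 + (61/205 + 706/(-840)) = 6 + (61*(1/205) + 706*(-1/840)) = 6 + (61/205 - 353/420) = 6 - 9349/17220 = 93971/17220 ≈ 5.4571)
s(P, T) = 1/30 (s(P, T) = 1/(5 - 5*5*(-1)) = 1/(5 - 25*(-1)) = 1/(5 + 25) = 1/30)
o/s(A(4, 0), -6) = 93971/(17220*(1/30)) = (93971/17220)*30 = 93971/574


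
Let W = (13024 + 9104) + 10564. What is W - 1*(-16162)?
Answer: 48854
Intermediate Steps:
W = 32692 (W = 22128 + 10564 = 32692)
W - 1*(-16162) = 32692 - 1*(-16162) = 32692 + 16162 = 48854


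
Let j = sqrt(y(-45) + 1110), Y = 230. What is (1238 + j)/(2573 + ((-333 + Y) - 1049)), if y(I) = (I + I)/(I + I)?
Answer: 1238/1421 + sqrt(1111)/1421 ≈ 0.89467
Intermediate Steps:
y(I) = 1 (y(I) = (2*I)/((2*I)) = (2*I)*(1/(2*I)) = 1)
j = sqrt(1111) (j = sqrt(1 + 1110) = sqrt(1111) ≈ 33.332)
(1238 + j)/(2573 + ((-333 + Y) - 1049)) = (1238 + sqrt(1111))/(2573 + ((-333 + 230) - 1049)) = (1238 + sqrt(1111))/(2573 + (-103 - 1049)) = (1238 + sqrt(1111))/(2573 - 1152) = (1238 + sqrt(1111))/1421 = (1238 + sqrt(1111))*(1/1421) = 1238/1421 + sqrt(1111)/1421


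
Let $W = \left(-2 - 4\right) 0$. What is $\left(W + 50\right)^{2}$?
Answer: $2500$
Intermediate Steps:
$W = 0$ ($W = \left(-6\right) 0 = 0$)
$\left(W + 50\right)^{2} = \left(0 + 50\right)^{2} = 50^{2} = 2500$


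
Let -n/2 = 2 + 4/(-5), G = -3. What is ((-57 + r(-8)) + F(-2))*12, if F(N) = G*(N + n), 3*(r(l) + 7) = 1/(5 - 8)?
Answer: -9164/15 ≈ -610.93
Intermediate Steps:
r(l) = -64/9 (r(l) = -7 + 1/(3*(5 - 8)) = -7 + (⅓)/(-3) = -7 + (⅓)*(-⅓) = -7 - ⅑ = -64/9)
n = -12/5 (n = -2*(2 + 4/(-5)) = -2*(2 - ⅕*4) = -2*(2 - ⅘) = -2*6/5 = -12/5 ≈ -2.4000)
F(N) = 36/5 - 3*N (F(N) = -3*(N - 12/5) = -3*(-12/5 + N) = 36/5 - 3*N)
((-57 + r(-8)) + F(-2))*12 = ((-57 - 64/9) + (36/5 - 3*(-2)))*12 = (-577/9 + (36/5 + 6))*12 = (-577/9 + 66/5)*12 = -2291/45*12 = -9164/15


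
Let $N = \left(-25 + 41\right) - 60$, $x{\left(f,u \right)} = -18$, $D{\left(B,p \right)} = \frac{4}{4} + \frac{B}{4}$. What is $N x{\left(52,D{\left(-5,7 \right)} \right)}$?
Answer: $792$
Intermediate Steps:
$D{\left(B,p \right)} = 1 + \frac{B}{4}$ ($D{\left(B,p \right)} = 4 \cdot \frac{1}{4} + B \frac{1}{4} = 1 + \frac{B}{4}$)
$N = -44$ ($N = 16 - 60 = -44$)
$N x{\left(52,D{\left(-5,7 \right)} \right)} = \left(-44\right) \left(-18\right) = 792$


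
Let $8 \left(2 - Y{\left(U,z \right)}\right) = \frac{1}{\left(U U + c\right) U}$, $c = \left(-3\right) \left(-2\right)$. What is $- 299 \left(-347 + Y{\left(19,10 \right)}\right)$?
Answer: $\frac{5754398819}{55784} \approx 1.0316 \cdot 10^{5}$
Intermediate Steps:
$c = 6$
$Y{\left(U,z \right)} = 2 - \frac{1}{8 U \left(6 + U^{2}\right)}$ ($Y{\left(U,z \right)} = 2 - \frac{1}{8 \left(U U + 6\right) U} = 2 - \frac{1}{8 \left(U^{2} + 6\right) U} = 2 - \frac{1}{8 \left(6 + U^{2}\right) U} = 2 - \frac{1}{8 U \left(6 + U^{2}\right)}$)
$- 299 \left(-347 + Y{\left(19,10 \right)}\right) = - 299 \left(-347 + \frac{-1 + 16 \cdot 19^{3} + 96 \cdot 19}{8 \cdot 19 \left(6 + 19^{2}\right)}\right) = - 299 \left(-347 + \frac{1}{8} \cdot \frac{1}{19} \frac{1}{6 + 361} \left(-1 + 16 \cdot 6859 + 1824\right)\right) = - 299 \left(-347 + \frac{1}{8} \cdot \frac{1}{19} \cdot \frac{1}{367} \left(-1 + 109744 + 1824\right)\right) = - 299 \left(-347 + \frac{1}{8} \cdot \frac{1}{19} \cdot \frac{1}{367} \cdot 111567\right) = - 299 \left(-347 + \frac{111567}{55784}\right) = \left(-299\right) \left(- \frac{19245481}{55784}\right) = \frac{5754398819}{55784}$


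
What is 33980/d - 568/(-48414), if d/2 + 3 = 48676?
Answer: 425100062/1178227311 ≈ 0.36080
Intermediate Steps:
d = 97346 (d = -6 + 2*48676 = -6 + 97352 = 97346)
33980/d - 568/(-48414) = 33980/97346 - 568/(-48414) = 33980*(1/97346) - 568*(-1/48414) = 16990/48673 + 284/24207 = 425100062/1178227311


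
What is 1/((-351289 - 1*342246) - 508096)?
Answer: -1/1201631 ≈ -8.3220e-7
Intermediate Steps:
1/((-351289 - 1*342246) - 508096) = 1/((-351289 - 342246) - 508096) = 1/(-693535 - 508096) = 1/(-1201631) = -1/1201631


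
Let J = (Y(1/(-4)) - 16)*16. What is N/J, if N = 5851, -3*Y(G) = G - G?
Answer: -5851/256 ≈ -22.855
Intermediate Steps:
Y(G) = 0 (Y(G) = -(G - G)/3 = -1/3*0 = 0)
J = -256 (J = (0 - 16)*16 = -16*16 = -256)
N/J = 5851/(-256) = 5851*(-1/256) = -5851/256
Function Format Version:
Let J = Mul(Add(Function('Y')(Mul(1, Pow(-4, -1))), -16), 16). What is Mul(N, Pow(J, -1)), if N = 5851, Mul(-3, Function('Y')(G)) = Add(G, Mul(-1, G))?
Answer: Rational(-5851, 256) ≈ -22.855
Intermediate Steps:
Function('Y')(G) = 0 (Function('Y')(G) = Mul(Rational(-1, 3), Add(G, Mul(-1, G))) = Mul(Rational(-1, 3), 0) = 0)
J = -256 (J = Mul(Add(0, -16), 16) = Mul(-16, 16) = -256)
Mul(N, Pow(J, -1)) = Mul(5851, Pow(-256, -1)) = Mul(5851, Rational(-1, 256)) = Rational(-5851, 256)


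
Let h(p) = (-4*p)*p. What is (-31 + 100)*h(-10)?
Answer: -27600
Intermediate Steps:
h(p) = -4*p**2
(-31 + 100)*h(-10) = (-31 + 100)*(-4*(-10)**2) = 69*(-4*100) = 69*(-400) = -27600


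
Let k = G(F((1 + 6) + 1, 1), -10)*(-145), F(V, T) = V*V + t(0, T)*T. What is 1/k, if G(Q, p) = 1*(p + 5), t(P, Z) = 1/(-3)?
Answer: 1/725 ≈ 0.0013793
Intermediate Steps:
t(P, Z) = -⅓
F(V, T) = V² - T/3 (F(V, T) = V*V - T/3 = V² - T/3)
G(Q, p) = 5 + p (G(Q, p) = 1*(5 + p) = 5 + p)
k = 725 (k = (5 - 10)*(-145) = -5*(-145) = 725)
1/k = 1/725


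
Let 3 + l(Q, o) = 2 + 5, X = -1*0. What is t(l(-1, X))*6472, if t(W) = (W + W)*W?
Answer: 207104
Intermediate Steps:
X = 0
l(Q, o) = 4 (l(Q, o) = -3 + (2 + 5) = -3 + 7 = 4)
t(W) = 2*W² (t(W) = (2*W)*W = 2*W²)
t(l(-1, X))*6472 = (2*4²)*6472 = (2*16)*6472 = 32*6472 = 207104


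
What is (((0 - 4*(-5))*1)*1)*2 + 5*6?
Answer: 70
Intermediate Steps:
(((0 - 4*(-5))*1)*1)*2 + 5*6 = (((0 + 20)*1)*1)*2 + 30 = ((20*1)*1)*2 + 30 = (20*1)*2 + 30 = 20*2 + 30 = 40 + 30 = 70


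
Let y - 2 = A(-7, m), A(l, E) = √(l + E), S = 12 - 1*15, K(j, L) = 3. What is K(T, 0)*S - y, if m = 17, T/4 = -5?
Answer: -11 - √10 ≈ -14.162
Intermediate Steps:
T = -20 (T = 4*(-5) = -20)
S = -3 (S = 12 - 15 = -3)
A(l, E) = √(E + l)
y = 2 + √10 (y = 2 + √(17 - 7) = 2 + √10 ≈ 5.1623)
K(T, 0)*S - y = 3*(-3) - (2 + √10) = -9 + (-2 - √10) = -11 - √10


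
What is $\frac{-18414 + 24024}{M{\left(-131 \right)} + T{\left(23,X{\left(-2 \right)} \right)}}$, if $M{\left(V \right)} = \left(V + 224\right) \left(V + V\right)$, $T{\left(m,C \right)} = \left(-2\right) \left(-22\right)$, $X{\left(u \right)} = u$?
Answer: $- \frac{2805}{12161} \approx -0.23066$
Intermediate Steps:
$T{\left(m,C \right)} = 44$
$M{\left(V \right)} = 2 V \left(224 + V\right)$ ($M{\left(V \right)} = \left(224 + V\right) 2 V = 2 V \left(224 + V\right)$)
$\frac{-18414 + 24024}{M{\left(-131 \right)} + T{\left(23,X{\left(-2 \right)} \right)}} = \frac{-18414 + 24024}{2 \left(-131\right) \left(224 - 131\right) + 44} = \frac{5610}{2 \left(-131\right) 93 + 44} = \frac{5610}{-24366 + 44} = \frac{5610}{-24322} = 5610 \left(- \frac{1}{24322}\right) = - \frac{2805}{12161}$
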